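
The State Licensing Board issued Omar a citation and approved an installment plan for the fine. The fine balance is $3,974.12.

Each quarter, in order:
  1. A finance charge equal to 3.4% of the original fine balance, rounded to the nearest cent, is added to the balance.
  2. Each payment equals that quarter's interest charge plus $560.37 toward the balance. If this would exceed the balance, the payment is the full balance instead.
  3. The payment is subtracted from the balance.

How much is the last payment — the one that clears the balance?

Quarter 1: $3,974.12 +$135.12 interest = $4,109.24; pay $695.49 → $3,413.75
Quarter 2: $3,413.75 +$135.12 interest = $3,548.87; pay $695.49 → $2,853.38
Quarter 3: $2,853.38 +$135.12 interest = $2,988.50; pay $695.49 → $2,293.01
Quarter 4: $2,293.01 +$135.12 interest = $2,428.13; pay $695.49 → $1,732.64
Quarter 5: $1,732.64 +$135.12 interest = $1,867.76; pay $695.49 → $1,172.27
Quarter 6: $1,172.27 +$135.12 interest = $1,307.39; pay $695.49 → $611.90
Quarter 7: $611.90 +$135.12 interest = $747.02; pay $695.49 → $51.53
Quarter 8: $51.53 +$135.12 interest = $186.65; pay $186.65 → $0.00

$186.65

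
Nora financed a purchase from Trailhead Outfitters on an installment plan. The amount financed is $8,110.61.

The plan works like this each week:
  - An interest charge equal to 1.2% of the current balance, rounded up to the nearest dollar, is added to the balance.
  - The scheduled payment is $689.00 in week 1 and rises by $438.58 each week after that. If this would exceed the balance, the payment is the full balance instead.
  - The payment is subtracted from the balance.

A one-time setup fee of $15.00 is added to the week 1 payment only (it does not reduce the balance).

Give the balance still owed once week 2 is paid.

$6,483.03

Week 1: opening $8,110.61; interest $98.00 → $8,208.61; payment $689.00 (+ $15.00 fee); balance $7,519.61
Week 2: opening $7,519.61; interest $91.00 → $7,610.61; payment $1,127.58; balance $6,483.03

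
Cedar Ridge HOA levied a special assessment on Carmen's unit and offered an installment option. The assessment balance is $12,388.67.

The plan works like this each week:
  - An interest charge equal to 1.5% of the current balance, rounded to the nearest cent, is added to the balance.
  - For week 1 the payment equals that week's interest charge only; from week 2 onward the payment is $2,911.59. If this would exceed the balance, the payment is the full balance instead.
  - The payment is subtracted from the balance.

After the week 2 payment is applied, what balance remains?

$9,662.91

# | Opening | Interest | Payment | End bal
1 | $12,388.67 | $185.83 | $185.83 | $12,388.67
2 | $12,388.67 | $185.83 | $2,911.59 | $9,662.91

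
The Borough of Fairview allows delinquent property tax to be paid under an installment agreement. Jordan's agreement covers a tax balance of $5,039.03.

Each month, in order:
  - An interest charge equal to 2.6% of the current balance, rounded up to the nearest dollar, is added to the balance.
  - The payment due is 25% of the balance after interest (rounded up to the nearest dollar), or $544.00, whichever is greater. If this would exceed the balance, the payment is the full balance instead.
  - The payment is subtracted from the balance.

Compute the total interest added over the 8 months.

Month 1: opening $5,039.03; interest $132.00 → $5,171.03; payment $1,293.00; balance $3,878.03
Month 2: opening $3,878.03; interest $101.00 → $3,979.03; payment $995.00; balance $2,984.03
Month 3: opening $2,984.03; interest $78.00 → $3,062.03; payment $766.00; balance $2,296.03
Month 4: opening $2,296.03; interest $60.00 → $2,356.03; payment $590.00; balance $1,766.03
Month 5: opening $1,766.03; interest $46.00 → $1,812.03; payment $544.00; balance $1,268.03
Month 6: opening $1,268.03; interest $33.00 → $1,301.03; payment $544.00; balance $757.03
Month 7: opening $757.03; interest $20.00 → $777.03; payment $544.00; balance $233.03
Month 8: opening $233.03; interest $7.00 → $240.03; payment $240.03; balance $0.00
Total interest: $132.00 + $101.00 + $78.00 + $60.00 + $46.00 + $33.00 + $20.00 + $7.00 = $477.00

$477.00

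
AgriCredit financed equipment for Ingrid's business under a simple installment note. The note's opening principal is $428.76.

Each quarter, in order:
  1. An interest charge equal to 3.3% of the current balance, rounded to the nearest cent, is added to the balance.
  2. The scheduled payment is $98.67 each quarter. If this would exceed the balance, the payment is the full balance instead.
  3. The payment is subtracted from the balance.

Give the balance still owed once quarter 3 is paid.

$166.74

Quarter 1: $428.76 +$14.15 interest = $442.91; pay $98.67 → $344.24
Quarter 2: $344.24 +$11.36 interest = $355.60; pay $98.67 → $256.93
Quarter 3: $256.93 +$8.48 interest = $265.41; pay $98.67 → $166.74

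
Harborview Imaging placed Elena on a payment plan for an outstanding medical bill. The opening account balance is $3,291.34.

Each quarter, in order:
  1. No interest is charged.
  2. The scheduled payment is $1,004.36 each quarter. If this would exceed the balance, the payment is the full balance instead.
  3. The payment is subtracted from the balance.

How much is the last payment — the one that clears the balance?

# | Opening | Payment | End bal
1 | $3,291.34 | $1,004.36 | $2,286.98
2 | $2,286.98 | $1,004.36 | $1,282.62
3 | $1,282.62 | $1,004.36 | $278.26
4 | $278.26 | $278.26 | $0.00

$278.26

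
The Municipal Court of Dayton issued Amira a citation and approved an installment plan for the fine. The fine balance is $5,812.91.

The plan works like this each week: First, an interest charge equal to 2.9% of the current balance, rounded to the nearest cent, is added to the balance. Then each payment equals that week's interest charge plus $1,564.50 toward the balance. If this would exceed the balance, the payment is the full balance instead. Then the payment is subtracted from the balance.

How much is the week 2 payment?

Week 1: $5,812.91 +$168.57 interest = $5,981.48; pay $1,733.07 → $4,248.41
Week 2: $4,248.41 +$123.20 interest = $4,371.61; pay $1,687.70 → $2,683.91

$1,687.70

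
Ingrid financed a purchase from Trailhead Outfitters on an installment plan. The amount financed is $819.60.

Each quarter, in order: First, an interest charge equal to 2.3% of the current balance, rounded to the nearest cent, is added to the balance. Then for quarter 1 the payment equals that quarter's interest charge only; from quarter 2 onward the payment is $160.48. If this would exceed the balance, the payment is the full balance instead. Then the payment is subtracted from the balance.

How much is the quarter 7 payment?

Quarter 1: opening $819.60; interest $18.85 → $838.45; payment $18.85; balance $819.60
Quarter 2: opening $819.60; interest $18.85 → $838.45; payment $160.48; balance $677.97
Quarter 3: opening $677.97; interest $15.59 → $693.56; payment $160.48; balance $533.08
Quarter 4: opening $533.08; interest $12.26 → $545.34; payment $160.48; balance $384.86
Quarter 5: opening $384.86; interest $8.85 → $393.71; payment $160.48; balance $233.23
Quarter 6: opening $233.23; interest $5.36 → $238.59; payment $160.48; balance $78.11
Quarter 7: opening $78.11; interest $1.80 → $79.91; payment $79.91; balance $0.00

$79.91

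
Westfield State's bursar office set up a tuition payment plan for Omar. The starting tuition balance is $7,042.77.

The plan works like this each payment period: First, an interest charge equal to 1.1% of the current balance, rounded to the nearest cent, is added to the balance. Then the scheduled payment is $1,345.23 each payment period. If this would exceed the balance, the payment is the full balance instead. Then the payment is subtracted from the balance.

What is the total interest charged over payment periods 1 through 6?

Payment period 1: $7,042.77 +$77.47 interest = $7,120.24; pay $1,345.23 → $5,775.01
Payment period 2: $5,775.01 +$63.53 interest = $5,838.54; pay $1,345.23 → $4,493.31
Payment period 3: $4,493.31 +$49.43 interest = $4,542.74; pay $1,345.23 → $3,197.51
Payment period 4: $3,197.51 +$35.17 interest = $3,232.68; pay $1,345.23 → $1,887.45
Payment period 5: $1,887.45 +$20.76 interest = $1,908.21; pay $1,345.23 → $562.98
Payment period 6: $562.98 +$6.19 interest = $569.17; pay $569.17 → $0.00
Total interest: $77.47 + $63.53 + $49.43 + $35.17 + $20.76 + $6.19 = $252.55

$252.55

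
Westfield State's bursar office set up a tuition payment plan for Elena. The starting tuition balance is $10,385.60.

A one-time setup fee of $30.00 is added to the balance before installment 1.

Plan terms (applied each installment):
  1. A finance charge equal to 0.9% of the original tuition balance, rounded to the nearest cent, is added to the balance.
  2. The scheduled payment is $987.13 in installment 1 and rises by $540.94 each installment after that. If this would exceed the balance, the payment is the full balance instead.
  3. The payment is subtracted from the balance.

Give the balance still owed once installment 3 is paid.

Installment 1: opening $10,415.60; interest $93.47 → $10,509.07; payment $987.13; balance $9,521.94
Installment 2: opening $9,521.94; interest $93.47 → $9,615.41; payment $1,528.07; balance $8,087.34
Installment 3: opening $8,087.34; interest $93.47 → $8,180.81; payment $2,069.01; balance $6,111.80

$6,111.80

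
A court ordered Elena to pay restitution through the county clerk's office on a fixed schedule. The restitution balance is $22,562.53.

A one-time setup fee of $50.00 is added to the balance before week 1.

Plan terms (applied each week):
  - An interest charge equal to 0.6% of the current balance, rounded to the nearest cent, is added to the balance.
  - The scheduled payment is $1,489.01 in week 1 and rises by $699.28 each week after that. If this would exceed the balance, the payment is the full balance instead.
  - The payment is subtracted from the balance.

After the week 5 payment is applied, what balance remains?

$8,729.30

# | Opening | Interest | Payment | End bal
1 | $22,612.53 | $135.68 | $1,489.01 | $21,259.20
2 | $21,259.20 | $127.56 | $2,188.29 | $19,198.47
3 | $19,198.47 | $115.19 | $2,887.57 | $16,426.09
4 | $16,426.09 | $98.56 | $3,586.85 | $12,937.80
5 | $12,937.80 | $77.63 | $4,286.13 | $8,729.30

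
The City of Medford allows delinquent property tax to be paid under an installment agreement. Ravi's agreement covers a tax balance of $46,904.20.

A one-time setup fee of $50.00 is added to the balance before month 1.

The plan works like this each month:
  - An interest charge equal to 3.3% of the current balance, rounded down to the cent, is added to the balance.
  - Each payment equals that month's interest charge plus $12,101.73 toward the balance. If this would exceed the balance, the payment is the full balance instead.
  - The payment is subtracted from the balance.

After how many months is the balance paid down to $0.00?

Month 1: opening $46,954.20; interest $1,549.48 → $48,503.68; payment $13,651.21; balance $34,852.47
Month 2: opening $34,852.47; interest $1,150.13 → $36,002.60; payment $13,251.86; balance $22,750.74
Month 3: opening $22,750.74; interest $750.77 → $23,501.51; payment $12,852.50; balance $10,649.01
Month 4: opening $10,649.01; interest $351.41 → $11,000.42; payment $11,000.42; balance $0.00
Balance reaches $0.00 in month 4.

4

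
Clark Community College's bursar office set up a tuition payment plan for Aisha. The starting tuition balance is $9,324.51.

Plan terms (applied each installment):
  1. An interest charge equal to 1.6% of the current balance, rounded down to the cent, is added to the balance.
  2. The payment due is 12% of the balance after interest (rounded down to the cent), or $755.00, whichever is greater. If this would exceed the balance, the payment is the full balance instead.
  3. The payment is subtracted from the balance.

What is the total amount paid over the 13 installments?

$10,296.43

# | Opening | Interest | Payment | End bal
1 | $9,324.51 | $149.19 | $1,136.84 | $8,336.86
2 | $8,336.86 | $133.38 | $1,016.42 | $7,453.82
3 | $7,453.82 | $119.26 | $908.76 | $6,664.32
4 | $6,664.32 | $106.62 | $812.51 | $5,958.43
5 | $5,958.43 | $95.33 | $755.00 | $5,298.76
6 | $5,298.76 | $84.78 | $755.00 | $4,628.54
7 | $4,628.54 | $74.05 | $755.00 | $3,947.59
8 | $3,947.59 | $63.16 | $755.00 | $3,255.75
9 | $3,255.75 | $52.09 | $755.00 | $2,552.84
10 | $2,552.84 | $40.84 | $755.00 | $1,838.68
11 | $1,838.68 | $29.41 | $755.00 | $1,113.09
12 | $1,113.09 | $17.80 | $755.00 | $375.89
13 | $375.89 | $6.01 | $381.90 | $0.00
Total paid: $10,296.43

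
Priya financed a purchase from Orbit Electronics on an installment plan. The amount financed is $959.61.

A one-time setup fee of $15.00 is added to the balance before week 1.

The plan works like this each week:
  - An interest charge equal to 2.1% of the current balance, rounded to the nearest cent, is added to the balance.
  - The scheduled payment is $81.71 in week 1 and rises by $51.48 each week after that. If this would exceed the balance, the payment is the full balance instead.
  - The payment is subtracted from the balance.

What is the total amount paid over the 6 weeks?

# | Opening | Interest | Payment | End bal
1 | $974.61 | $20.47 | $81.71 | $913.37
2 | $913.37 | $19.18 | $133.19 | $799.36
3 | $799.36 | $16.79 | $184.67 | $631.48
4 | $631.48 | $13.26 | $236.15 | $408.59
5 | $408.59 | $8.58 | $287.63 | $129.54
6 | $129.54 | $2.72 | $132.26 | $0.00
Total paid: $1,055.61

$1,055.61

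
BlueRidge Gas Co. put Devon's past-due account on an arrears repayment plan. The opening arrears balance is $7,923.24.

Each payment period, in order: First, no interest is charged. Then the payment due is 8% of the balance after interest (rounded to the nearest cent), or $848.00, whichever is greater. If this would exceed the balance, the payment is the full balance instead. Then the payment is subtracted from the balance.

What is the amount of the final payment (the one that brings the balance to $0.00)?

$291.24

Payment period 1: opening $7,923.24; payment $848.00; balance $7,075.24
Payment period 2: opening $7,075.24; payment $848.00; balance $6,227.24
Payment period 3: opening $6,227.24; payment $848.00; balance $5,379.24
Payment period 4: opening $5,379.24; payment $848.00; balance $4,531.24
Payment period 5: opening $4,531.24; payment $848.00; balance $3,683.24
Payment period 6: opening $3,683.24; payment $848.00; balance $2,835.24
Payment period 7: opening $2,835.24; payment $848.00; balance $1,987.24
Payment period 8: opening $1,987.24; payment $848.00; balance $1,139.24
Payment period 9: opening $1,139.24; payment $848.00; balance $291.24
Payment period 10: opening $291.24; payment $291.24; balance $0.00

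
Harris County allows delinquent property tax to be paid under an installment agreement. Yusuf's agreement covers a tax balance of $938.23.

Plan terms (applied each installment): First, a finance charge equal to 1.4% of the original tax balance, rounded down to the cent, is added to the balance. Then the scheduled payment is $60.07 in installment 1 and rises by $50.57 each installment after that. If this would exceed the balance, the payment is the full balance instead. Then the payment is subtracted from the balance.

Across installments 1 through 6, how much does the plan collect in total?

$1,017.01

Installment 1: opening $938.23; interest $13.13 → $951.36; payment $60.07; balance $891.29
Installment 2: opening $891.29; interest $13.13 → $904.42; payment $110.64; balance $793.78
Installment 3: opening $793.78; interest $13.13 → $806.91; payment $161.21; balance $645.70
Installment 4: opening $645.70; interest $13.13 → $658.83; payment $211.78; balance $447.05
Installment 5: opening $447.05; interest $13.13 → $460.18; payment $262.35; balance $197.83
Installment 6: opening $197.83; interest $13.13 → $210.96; payment $210.96; balance $0.00
Total paid: $1,017.01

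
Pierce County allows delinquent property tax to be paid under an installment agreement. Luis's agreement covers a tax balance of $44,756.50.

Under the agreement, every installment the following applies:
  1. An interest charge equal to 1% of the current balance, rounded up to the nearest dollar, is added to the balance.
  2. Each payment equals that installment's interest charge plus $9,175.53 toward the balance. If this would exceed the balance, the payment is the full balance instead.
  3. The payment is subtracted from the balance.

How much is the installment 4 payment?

$9,348.53

Installment 1: $44,756.50 +$448.00 interest = $45,204.50; pay $9,623.53 → $35,580.97
Installment 2: $35,580.97 +$356.00 interest = $35,936.97; pay $9,531.53 → $26,405.44
Installment 3: $26,405.44 +$265.00 interest = $26,670.44; pay $9,440.53 → $17,229.91
Installment 4: $17,229.91 +$173.00 interest = $17,402.91; pay $9,348.53 → $8,054.38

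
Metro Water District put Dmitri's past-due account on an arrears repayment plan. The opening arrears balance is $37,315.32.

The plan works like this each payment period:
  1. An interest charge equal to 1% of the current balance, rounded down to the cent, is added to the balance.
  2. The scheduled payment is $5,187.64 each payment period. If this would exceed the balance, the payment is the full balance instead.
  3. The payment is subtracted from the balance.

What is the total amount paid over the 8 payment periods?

Payment period 1: opening $37,315.32; interest $373.15 → $37,688.47; payment $5,187.64; balance $32,500.83
Payment period 2: opening $32,500.83; interest $325.00 → $32,825.83; payment $5,187.64; balance $27,638.19
Payment period 3: opening $27,638.19; interest $276.38 → $27,914.57; payment $5,187.64; balance $22,726.93
Payment period 4: opening $22,726.93; interest $227.26 → $22,954.19; payment $5,187.64; balance $17,766.55
Payment period 5: opening $17,766.55; interest $177.66 → $17,944.21; payment $5,187.64; balance $12,756.57
Payment period 6: opening $12,756.57; interest $127.56 → $12,884.13; payment $5,187.64; balance $7,696.49
Payment period 7: opening $7,696.49; interest $76.96 → $7,773.45; payment $5,187.64; balance $2,585.81
Payment period 8: opening $2,585.81; interest $25.85 → $2,611.66; payment $2,611.66; balance $0.00
Total paid: $38,925.14

$38,925.14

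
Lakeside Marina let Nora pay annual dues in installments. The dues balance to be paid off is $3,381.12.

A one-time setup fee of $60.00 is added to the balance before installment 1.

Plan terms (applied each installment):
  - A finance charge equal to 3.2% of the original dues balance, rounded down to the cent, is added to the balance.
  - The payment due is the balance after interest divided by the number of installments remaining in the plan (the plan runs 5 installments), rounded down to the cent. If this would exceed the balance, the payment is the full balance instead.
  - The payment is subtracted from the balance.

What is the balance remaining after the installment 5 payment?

Installment 1: $3,441.12 +$108.19 interest = $3,549.31; pay $709.86 → $2,839.45
Installment 2: $2,839.45 +$108.19 interest = $2,947.64; pay $736.91 → $2,210.73
Installment 3: $2,210.73 +$108.19 interest = $2,318.92; pay $772.97 → $1,545.95
Installment 4: $1,545.95 +$108.19 interest = $1,654.14; pay $827.07 → $827.07
Installment 5: $827.07 +$108.19 interest = $935.26; pay $935.26 → $0.00

$0.00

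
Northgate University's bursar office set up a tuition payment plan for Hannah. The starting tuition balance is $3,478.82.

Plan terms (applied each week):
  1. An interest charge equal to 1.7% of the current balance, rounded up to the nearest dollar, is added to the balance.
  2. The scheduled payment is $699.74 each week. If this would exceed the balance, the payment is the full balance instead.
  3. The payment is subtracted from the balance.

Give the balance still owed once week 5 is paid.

Week 1: $3,478.82 +$60.00 interest = $3,538.82; pay $699.74 → $2,839.08
Week 2: $2,839.08 +$49.00 interest = $2,888.08; pay $699.74 → $2,188.34
Week 3: $2,188.34 +$38.00 interest = $2,226.34; pay $699.74 → $1,526.60
Week 4: $1,526.60 +$26.00 interest = $1,552.60; pay $699.74 → $852.86
Week 5: $852.86 +$15.00 interest = $867.86; pay $699.74 → $168.12

$168.12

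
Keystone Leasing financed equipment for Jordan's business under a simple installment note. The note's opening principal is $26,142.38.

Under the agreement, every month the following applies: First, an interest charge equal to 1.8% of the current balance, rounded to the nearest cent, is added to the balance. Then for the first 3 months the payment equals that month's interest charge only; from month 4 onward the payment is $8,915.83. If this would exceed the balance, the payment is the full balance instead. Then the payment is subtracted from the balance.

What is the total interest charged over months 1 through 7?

# | Opening | Interest | Payment | End bal
1 | $26,142.38 | $470.56 | $470.56 | $26,142.38
2 | $26,142.38 | $470.56 | $470.56 | $26,142.38
3 | $26,142.38 | $470.56 | $470.56 | $26,142.38
4 | $26,142.38 | $470.56 | $8,915.83 | $17,697.11
5 | $17,697.11 | $318.55 | $8,915.83 | $9,099.83
6 | $9,099.83 | $163.80 | $8,915.83 | $347.80
7 | $347.80 | $6.26 | $354.06 | $0.00
Total interest: $470.56 + $470.56 + $470.56 + $470.56 + $318.55 + $163.80 + $6.26 = $2,370.85

$2,370.85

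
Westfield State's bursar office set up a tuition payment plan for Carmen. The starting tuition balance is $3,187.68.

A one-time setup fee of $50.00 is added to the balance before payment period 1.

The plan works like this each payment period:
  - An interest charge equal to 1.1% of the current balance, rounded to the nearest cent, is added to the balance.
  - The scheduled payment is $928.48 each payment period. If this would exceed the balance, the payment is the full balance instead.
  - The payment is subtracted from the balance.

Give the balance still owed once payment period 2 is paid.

$1,442.12

Payment period 1: $3,237.68 +$35.61 interest = $3,273.29; pay $928.48 → $2,344.81
Payment period 2: $2,344.81 +$25.79 interest = $2,370.60; pay $928.48 → $1,442.12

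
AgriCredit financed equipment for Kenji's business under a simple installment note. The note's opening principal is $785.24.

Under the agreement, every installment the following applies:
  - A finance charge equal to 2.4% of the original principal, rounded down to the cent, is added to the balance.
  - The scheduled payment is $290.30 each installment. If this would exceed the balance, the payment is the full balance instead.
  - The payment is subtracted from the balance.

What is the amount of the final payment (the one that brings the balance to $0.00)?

$261.16

Installment 1: opening $785.24; interest $18.84 → $804.08; payment $290.30; balance $513.78
Installment 2: opening $513.78; interest $18.84 → $532.62; payment $290.30; balance $242.32
Installment 3: opening $242.32; interest $18.84 → $261.16; payment $261.16; balance $0.00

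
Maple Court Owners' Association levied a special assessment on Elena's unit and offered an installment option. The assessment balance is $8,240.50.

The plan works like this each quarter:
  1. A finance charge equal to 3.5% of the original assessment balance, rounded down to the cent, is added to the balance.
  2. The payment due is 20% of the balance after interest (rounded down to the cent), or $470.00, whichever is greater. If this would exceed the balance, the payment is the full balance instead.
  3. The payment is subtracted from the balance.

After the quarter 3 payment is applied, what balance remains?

Quarter 1: $8,240.50 +$288.41 interest = $8,528.91; pay $1,705.78 → $6,823.13
Quarter 2: $6,823.13 +$288.41 interest = $7,111.54; pay $1,422.30 → $5,689.24
Quarter 3: $5,689.24 +$288.41 interest = $5,977.65; pay $1,195.53 → $4,782.12

$4,782.12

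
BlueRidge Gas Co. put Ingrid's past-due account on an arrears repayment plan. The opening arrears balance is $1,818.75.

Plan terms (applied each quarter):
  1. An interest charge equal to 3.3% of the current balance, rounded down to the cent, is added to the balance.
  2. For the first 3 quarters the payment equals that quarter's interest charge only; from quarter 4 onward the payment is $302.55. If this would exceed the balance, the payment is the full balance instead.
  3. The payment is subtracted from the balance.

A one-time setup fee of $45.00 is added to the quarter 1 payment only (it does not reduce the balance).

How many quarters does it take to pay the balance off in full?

10

# | Opening | Interest | Payment | Fee | End bal
1 | $1,818.75 | $60.01 | $60.01 | $45.00 | $1,818.75
2 | $1,818.75 | $60.01 | $60.01 | — | $1,818.75
3 | $1,818.75 | $60.01 | $60.01 | — | $1,818.75
4 | $1,818.75 | $60.01 | $302.55 | — | $1,576.21
5 | $1,576.21 | $52.01 | $302.55 | — | $1,325.67
6 | $1,325.67 | $43.74 | $302.55 | — | $1,066.86
7 | $1,066.86 | $35.20 | $302.55 | — | $799.51
8 | $799.51 | $26.38 | $302.55 | — | $523.34
9 | $523.34 | $17.27 | $302.55 | — | $238.06
10 | $238.06 | $7.85 | $245.91 | — | $0.00
Balance reaches $0.00 in quarter 10.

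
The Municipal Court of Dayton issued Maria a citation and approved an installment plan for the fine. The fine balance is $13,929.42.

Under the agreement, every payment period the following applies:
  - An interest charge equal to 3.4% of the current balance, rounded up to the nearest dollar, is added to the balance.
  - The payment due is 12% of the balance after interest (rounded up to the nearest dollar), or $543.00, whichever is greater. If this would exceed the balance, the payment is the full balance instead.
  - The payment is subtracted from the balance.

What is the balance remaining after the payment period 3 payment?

Payment period 1: $13,929.42 +$474.00 interest = $14,403.42; pay $1,729.00 → $12,674.42
Payment period 2: $12,674.42 +$431.00 interest = $13,105.42; pay $1,573.00 → $11,532.42
Payment period 3: $11,532.42 +$393.00 interest = $11,925.42; pay $1,432.00 → $10,493.42

$10,493.42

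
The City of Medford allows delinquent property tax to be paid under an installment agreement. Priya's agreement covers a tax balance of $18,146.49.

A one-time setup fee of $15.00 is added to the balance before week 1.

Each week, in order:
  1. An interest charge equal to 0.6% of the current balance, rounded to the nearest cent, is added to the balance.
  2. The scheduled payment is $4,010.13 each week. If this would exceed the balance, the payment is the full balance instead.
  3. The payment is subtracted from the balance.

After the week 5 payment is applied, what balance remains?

$0.00

Week 1: $18,161.49 +$108.97 interest = $18,270.46; pay $4,010.13 → $14,260.33
Week 2: $14,260.33 +$85.56 interest = $14,345.89; pay $4,010.13 → $10,335.76
Week 3: $10,335.76 +$62.01 interest = $10,397.77; pay $4,010.13 → $6,387.64
Week 4: $6,387.64 +$38.33 interest = $6,425.97; pay $4,010.13 → $2,415.84
Week 5: $2,415.84 +$14.50 interest = $2,430.34; pay $2,430.34 → $0.00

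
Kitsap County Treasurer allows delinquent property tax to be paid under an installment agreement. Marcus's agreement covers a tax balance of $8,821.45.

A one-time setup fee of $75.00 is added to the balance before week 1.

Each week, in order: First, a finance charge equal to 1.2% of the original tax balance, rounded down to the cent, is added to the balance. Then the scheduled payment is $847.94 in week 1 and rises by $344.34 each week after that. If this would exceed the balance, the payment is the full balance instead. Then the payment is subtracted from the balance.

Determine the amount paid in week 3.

$1,536.62

Week 1: opening $8,896.45; interest $105.85 → $9,002.30; payment $847.94; balance $8,154.36
Week 2: opening $8,154.36; interest $105.85 → $8,260.21; payment $1,192.28; balance $7,067.93
Week 3: opening $7,067.93; interest $105.85 → $7,173.78; payment $1,536.62; balance $5,637.16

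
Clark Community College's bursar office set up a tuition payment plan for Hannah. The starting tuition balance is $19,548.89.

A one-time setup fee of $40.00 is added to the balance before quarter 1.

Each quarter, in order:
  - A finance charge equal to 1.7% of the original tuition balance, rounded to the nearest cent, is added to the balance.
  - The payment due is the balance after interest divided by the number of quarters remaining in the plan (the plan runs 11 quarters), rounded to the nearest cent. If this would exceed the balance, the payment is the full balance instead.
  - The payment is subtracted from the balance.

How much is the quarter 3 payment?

Quarter 1: opening $19,588.89; interest $332.33 → $19,921.22; payment $1,811.02; balance $18,110.20
Quarter 2: opening $18,110.20; interest $332.33 → $18,442.53; payment $1,844.25; balance $16,598.28
Quarter 3: opening $16,598.28; interest $332.33 → $16,930.61; payment $1,881.18; balance $15,049.43

$1,881.18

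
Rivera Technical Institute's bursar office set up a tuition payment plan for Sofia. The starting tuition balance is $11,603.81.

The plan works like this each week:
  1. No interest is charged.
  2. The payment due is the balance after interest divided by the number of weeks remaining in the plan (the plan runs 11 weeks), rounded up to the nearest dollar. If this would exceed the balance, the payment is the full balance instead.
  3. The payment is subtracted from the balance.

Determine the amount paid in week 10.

Week 1: $11,603.81 − $1,055.00 → $10,548.81
Week 2: $10,548.81 − $1,055.00 → $9,493.81
Week 3: $9,493.81 − $1,055.00 → $8,438.81
Week 4: $8,438.81 − $1,055.00 → $7,383.81
Week 5: $7,383.81 − $1,055.00 → $6,328.81
Week 6: $6,328.81 − $1,055.00 → $5,273.81
Week 7: $5,273.81 − $1,055.00 → $4,218.81
Week 8: $4,218.81 − $1,055.00 → $3,163.81
Week 9: $3,163.81 − $1,055.00 → $2,108.81
Week 10: $2,108.81 − $1,055.00 → $1,053.81

$1,055.00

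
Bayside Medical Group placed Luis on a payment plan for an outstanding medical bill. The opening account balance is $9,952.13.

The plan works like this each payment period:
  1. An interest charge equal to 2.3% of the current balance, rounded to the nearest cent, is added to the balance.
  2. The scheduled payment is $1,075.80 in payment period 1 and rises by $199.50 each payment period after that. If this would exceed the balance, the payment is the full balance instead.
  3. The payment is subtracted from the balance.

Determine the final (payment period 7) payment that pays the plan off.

Payment period 1: opening $9,952.13; interest $228.90 → $10,181.03; payment $1,075.80; balance $9,105.23
Payment period 2: opening $9,105.23; interest $209.42 → $9,314.65; payment $1,275.30; balance $8,039.35
Payment period 3: opening $8,039.35; interest $184.91 → $8,224.26; payment $1,474.80; balance $6,749.46
Payment period 4: opening $6,749.46; interest $155.24 → $6,904.70; payment $1,674.30; balance $5,230.40
Payment period 5: opening $5,230.40; interest $120.30 → $5,350.70; payment $1,873.80; balance $3,476.90
Payment period 6: opening $3,476.90; interest $79.97 → $3,556.87; payment $2,073.30; balance $1,483.57
Payment period 7: opening $1,483.57; interest $34.12 → $1,517.69; payment $1,517.69; balance $0.00

$1,517.69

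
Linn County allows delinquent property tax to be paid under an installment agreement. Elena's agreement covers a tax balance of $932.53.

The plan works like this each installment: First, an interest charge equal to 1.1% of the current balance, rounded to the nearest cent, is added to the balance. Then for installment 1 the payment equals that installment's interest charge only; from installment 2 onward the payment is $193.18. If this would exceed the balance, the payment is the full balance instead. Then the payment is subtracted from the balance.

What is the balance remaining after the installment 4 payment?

Installment 1: opening $932.53; interest $10.26 → $942.79; payment $10.26; balance $932.53
Installment 2: opening $932.53; interest $10.26 → $942.79; payment $193.18; balance $749.61
Installment 3: opening $749.61; interest $8.25 → $757.86; payment $193.18; balance $564.68
Installment 4: opening $564.68; interest $6.21 → $570.89; payment $193.18; balance $377.71

$377.71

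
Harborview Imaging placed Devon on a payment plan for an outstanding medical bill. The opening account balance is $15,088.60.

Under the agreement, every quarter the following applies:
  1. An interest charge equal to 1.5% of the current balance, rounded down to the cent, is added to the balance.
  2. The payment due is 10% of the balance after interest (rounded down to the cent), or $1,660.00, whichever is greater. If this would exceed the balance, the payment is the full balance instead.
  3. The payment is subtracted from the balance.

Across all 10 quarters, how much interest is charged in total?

# | Opening | Interest | Payment | End bal
1 | $15,088.60 | $226.32 | $1,660.00 | $13,654.92
2 | $13,654.92 | $204.82 | $1,660.00 | $12,199.74
3 | $12,199.74 | $182.99 | $1,660.00 | $10,722.73
4 | $10,722.73 | $160.84 | $1,660.00 | $9,223.57
5 | $9,223.57 | $138.35 | $1,660.00 | $7,701.92
6 | $7,701.92 | $115.52 | $1,660.00 | $6,157.44
7 | $6,157.44 | $92.36 | $1,660.00 | $4,589.80
8 | $4,589.80 | $68.84 | $1,660.00 | $2,998.64
9 | $2,998.64 | $44.97 | $1,660.00 | $1,383.61
10 | $1,383.61 | $20.75 | $1,404.36 | $0.00
Total interest: $226.32 + $204.82 + $182.99 + $160.84 + $138.35 + $115.52 + $92.36 + $68.84 + $44.97 + $20.75 = $1,255.76

$1,255.76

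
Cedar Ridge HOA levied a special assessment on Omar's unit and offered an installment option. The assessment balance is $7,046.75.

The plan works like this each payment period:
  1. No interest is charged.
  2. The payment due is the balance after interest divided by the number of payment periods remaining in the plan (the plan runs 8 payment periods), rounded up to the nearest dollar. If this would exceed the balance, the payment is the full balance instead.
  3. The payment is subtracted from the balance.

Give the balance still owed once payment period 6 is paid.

$1,760.75

Payment period 1: $7,046.75 − $881.00 → $6,165.75
Payment period 2: $6,165.75 − $881.00 → $5,284.75
Payment period 3: $5,284.75 − $881.00 → $4,403.75
Payment period 4: $4,403.75 − $881.00 → $3,522.75
Payment period 5: $3,522.75 − $881.00 → $2,641.75
Payment period 6: $2,641.75 − $881.00 → $1,760.75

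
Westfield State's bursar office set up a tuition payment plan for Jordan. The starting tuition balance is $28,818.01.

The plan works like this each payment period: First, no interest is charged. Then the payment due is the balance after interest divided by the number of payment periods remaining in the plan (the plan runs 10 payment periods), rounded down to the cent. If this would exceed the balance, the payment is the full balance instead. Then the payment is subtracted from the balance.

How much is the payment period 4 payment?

$2,881.80

Payment period 1: $28,818.01 − $2,881.80 → $25,936.21
Payment period 2: $25,936.21 − $2,881.80 → $23,054.41
Payment period 3: $23,054.41 − $2,881.80 → $20,172.61
Payment period 4: $20,172.61 − $2,881.80 → $17,290.81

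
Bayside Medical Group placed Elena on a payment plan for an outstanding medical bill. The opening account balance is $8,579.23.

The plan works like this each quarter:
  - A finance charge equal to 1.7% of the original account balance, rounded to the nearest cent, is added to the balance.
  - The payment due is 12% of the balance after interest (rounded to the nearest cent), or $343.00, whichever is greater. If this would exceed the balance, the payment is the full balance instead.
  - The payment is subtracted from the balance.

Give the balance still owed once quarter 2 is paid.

$6,885.05

Quarter 1: opening $8,579.23; interest $145.85 → $8,725.08; payment $1,047.01; balance $7,678.07
Quarter 2: opening $7,678.07; interest $145.85 → $7,823.92; payment $938.87; balance $6,885.05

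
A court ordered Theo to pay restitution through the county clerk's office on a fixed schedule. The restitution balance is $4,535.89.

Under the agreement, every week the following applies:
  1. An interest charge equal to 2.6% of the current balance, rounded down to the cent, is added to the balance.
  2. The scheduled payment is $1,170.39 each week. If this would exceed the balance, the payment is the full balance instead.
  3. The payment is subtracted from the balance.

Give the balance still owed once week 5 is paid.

# | Opening | Interest | Payment | End bal
1 | $4,535.89 | $117.93 | $1,170.39 | $3,483.43
2 | $3,483.43 | $90.56 | $1,170.39 | $2,403.60
3 | $2,403.60 | $62.49 | $1,170.39 | $1,295.70
4 | $1,295.70 | $33.68 | $1,170.39 | $158.99
5 | $158.99 | $4.13 | $163.12 | $0.00

$0.00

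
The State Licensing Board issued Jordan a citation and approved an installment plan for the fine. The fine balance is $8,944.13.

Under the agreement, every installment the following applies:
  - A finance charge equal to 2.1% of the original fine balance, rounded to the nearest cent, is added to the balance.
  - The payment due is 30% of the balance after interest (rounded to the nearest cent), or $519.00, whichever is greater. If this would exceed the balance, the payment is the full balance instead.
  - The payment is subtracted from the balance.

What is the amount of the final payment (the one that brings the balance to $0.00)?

# | Opening | Interest | Payment | End bal
1 | $8,944.13 | $187.83 | $2,739.59 | $6,392.37
2 | $6,392.37 | $187.83 | $1,974.06 | $4,606.14
3 | $4,606.14 | $187.83 | $1,438.19 | $3,355.78
4 | $3,355.78 | $187.83 | $1,063.08 | $2,480.53
5 | $2,480.53 | $187.83 | $800.51 | $1,867.85
6 | $1,867.85 | $187.83 | $616.70 | $1,438.98
7 | $1,438.98 | $187.83 | $519.00 | $1,107.81
8 | $1,107.81 | $187.83 | $519.00 | $776.64
9 | $776.64 | $187.83 | $519.00 | $445.47
10 | $445.47 | $187.83 | $519.00 | $114.30
11 | $114.30 | $187.83 | $302.13 | $0.00

$302.13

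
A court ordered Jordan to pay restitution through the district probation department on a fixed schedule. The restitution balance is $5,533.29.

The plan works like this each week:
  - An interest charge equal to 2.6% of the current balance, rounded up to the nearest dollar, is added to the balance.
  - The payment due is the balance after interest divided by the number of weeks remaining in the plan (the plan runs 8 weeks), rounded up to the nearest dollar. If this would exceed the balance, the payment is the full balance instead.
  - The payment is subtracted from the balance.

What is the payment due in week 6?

$807.00

Week 1: $5,533.29 +$144.00 interest = $5,677.29; pay $710.00 → $4,967.29
Week 2: $4,967.29 +$130.00 interest = $5,097.29; pay $729.00 → $4,368.29
Week 3: $4,368.29 +$114.00 interest = $4,482.29; pay $748.00 → $3,734.29
Week 4: $3,734.29 +$98.00 interest = $3,832.29; pay $767.00 → $3,065.29
Week 5: $3,065.29 +$80.00 interest = $3,145.29; pay $787.00 → $2,358.29
Week 6: $2,358.29 +$62.00 interest = $2,420.29; pay $807.00 → $1,613.29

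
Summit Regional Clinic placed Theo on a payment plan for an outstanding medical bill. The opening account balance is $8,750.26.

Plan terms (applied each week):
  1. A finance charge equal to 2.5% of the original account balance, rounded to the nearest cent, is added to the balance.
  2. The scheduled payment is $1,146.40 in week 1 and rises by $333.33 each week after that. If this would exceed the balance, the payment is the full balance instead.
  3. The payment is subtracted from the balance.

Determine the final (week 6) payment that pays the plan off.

$997.52

Week 1: $8,750.26 +$218.76 interest = $8,969.02; pay $1,146.40 → $7,822.62
Week 2: $7,822.62 +$218.76 interest = $8,041.38; pay $1,479.73 → $6,561.65
Week 3: $6,561.65 +$218.76 interest = $6,780.41; pay $1,813.06 → $4,967.35
Week 4: $4,967.35 +$218.76 interest = $5,186.11; pay $2,146.39 → $3,039.72
Week 5: $3,039.72 +$218.76 interest = $3,258.48; pay $2,479.72 → $778.76
Week 6: $778.76 +$218.76 interest = $997.52; pay $997.52 → $0.00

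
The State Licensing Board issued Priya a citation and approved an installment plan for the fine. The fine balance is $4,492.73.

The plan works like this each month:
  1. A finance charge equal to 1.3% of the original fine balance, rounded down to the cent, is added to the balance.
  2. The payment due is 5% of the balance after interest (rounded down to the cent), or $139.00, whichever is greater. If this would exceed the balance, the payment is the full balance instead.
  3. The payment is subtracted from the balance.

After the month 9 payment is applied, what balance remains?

$3,241.85

Month 1: opening $4,492.73; interest $58.40 → $4,551.13; payment $227.55; balance $4,323.58
Month 2: opening $4,323.58; interest $58.40 → $4,381.98; payment $219.09; balance $4,162.89
Month 3: opening $4,162.89; interest $58.40 → $4,221.29; payment $211.06; balance $4,010.23
Month 4: opening $4,010.23; interest $58.40 → $4,068.63; payment $203.43; balance $3,865.20
Month 5: opening $3,865.20; interest $58.40 → $3,923.60; payment $196.18; balance $3,727.42
Month 6: opening $3,727.42; interest $58.40 → $3,785.82; payment $189.29; balance $3,596.53
Month 7: opening $3,596.53; interest $58.40 → $3,654.93; payment $182.74; balance $3,472.19
Month 8: opening $3,472.19; interest $58.40 → $3,530.59; payment $176.52; balance $3,354.07
Month 9: opening $3,354.07; interest $58.40 → $3,412.47; payment $170.62; balance $3,241.85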